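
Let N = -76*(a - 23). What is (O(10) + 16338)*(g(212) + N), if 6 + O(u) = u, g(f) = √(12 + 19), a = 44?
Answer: -26081832 + 16342*√31 ≈ -2.5991e+7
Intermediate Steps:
g(f) = √31
O(u) = -6 + u
N = -1596 (N = -76*(44 - 23) = -76*21 = -1596)
(O(10) + 16338)*(g(212) + N) = ((-6 + 10) + 16338)*(√31 - 1596) = (4 + 16338)*(-1596 + √31) = 16342*(-1596 + √31) = -26081832 + 16342*√31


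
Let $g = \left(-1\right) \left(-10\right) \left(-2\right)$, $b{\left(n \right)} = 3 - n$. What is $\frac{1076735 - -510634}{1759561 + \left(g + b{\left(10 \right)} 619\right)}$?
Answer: $\frac{226767}{250744} \approx 0.90438$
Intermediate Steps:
$g = -20$ ($g = 10 \left(-2\right) = -20$)
$\frac{1076735 - -510634}{1759561 + \left(g + b{\left(10 \right)} 619\right)} = \frac{1076735 - -510634}{1759561 + \left(-20 + \left(3 - 10\right) 619\right)} = \frac{1076735 + 510634}{1759561 + \left(-20 + \left(3 - 10\right) 619\right)} = \frac{1587369}{1759561 - 4353} = \frac{1587369}{1755208} = 1587369 \cdot \frac{1}{1755208} = \frac{226767}{250744}$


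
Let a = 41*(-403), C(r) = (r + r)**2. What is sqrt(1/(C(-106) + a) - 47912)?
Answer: I*sqrt(38701073254371)/28421 ≈ 218.89*I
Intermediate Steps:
C(r) = 4*r**2 (C(r) = (2*r)**2 = 4*r**2)
a = -16523
sqrt(1/(C(-106) + a) - 47912) = sqrt(1/(4*(-106)**2 - 16523) - 47912) = sqrt(1/(4*11236 - 16523) - 47912) = sqrt(1/(44944 - 16523) - 47912) = sqrt(1/28421 - 47912) = sqrt(-1361706951/28421) = I*sqrt(38701073254371)/28421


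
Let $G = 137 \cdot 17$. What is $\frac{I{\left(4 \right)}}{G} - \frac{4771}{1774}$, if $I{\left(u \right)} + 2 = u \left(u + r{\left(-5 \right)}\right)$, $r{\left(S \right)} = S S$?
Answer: $- \frac{10909423}{4131646} \approx -2.6405$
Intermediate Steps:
$G = 2329$
$r{\left(S \right)} = S^{2}$
$I{\left(u \right)} = -2 + u \left(25 + u\right)$ ($I{\left(u \right)} = -2 + u \left(u + \left(-5\right)^{2}\right) = -2 + u \left(u + 25\right) = -2 + u \left(25 + u\right)$)
$\frac{I{\left(4 \right)}}{G} - \frac{4771}{1774} = \frac{-2 + 4^{2} + 25 \cdot 4}{2329} - \frac{4771}{1774} = \left(-2 + 16 + 100\right) \frac{1}{2329} - \frac{4771}{1774} = 114 \cdot \frac{1}{2329} - \frac{4771}{1774} = \frac{114}{2329} - \frac{4771}{1774} = - \frac{10909423}{4131646}$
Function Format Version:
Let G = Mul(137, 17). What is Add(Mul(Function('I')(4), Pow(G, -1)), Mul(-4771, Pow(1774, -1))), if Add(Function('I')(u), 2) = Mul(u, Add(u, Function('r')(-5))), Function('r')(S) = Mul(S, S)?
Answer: Rational(-10909423, 4131646) ≈ -2.6405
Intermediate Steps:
G = 2329
Function('r')(S) = Pow(S, 2)
Function('I')(u) = Add(-2, Mul(u, Add(25, u))) (Function('I')(u) = Add(-2, Mul(u, Add(u, Pow(-5, 2)))) = Add(-2, Mul(u, Add(u, 25))) = Add(-2, Mul(u, Add(25, u))))
Add(Mul(Function('I')(4), Pow(G, -1)), Mul(-4771, Pow(1774, -1))) = Add(Mul(Add(-2, Pow(4, 2), Mul(25, 4)), Pow(2329, -1)), Mul(-4771, Pow(1774, -1))) = Add(Mul(Add(-2, 16, 100), Rational(1, 2329)), Mul(-4771, Rational(1, 1774))) = Add(Mul(114, Rational(1, 2329)), Rational(-4771, 1774)) = Add(Rational(114, 2329), Rational(-4771, 1774)) = Rational(-10909423, 4131646)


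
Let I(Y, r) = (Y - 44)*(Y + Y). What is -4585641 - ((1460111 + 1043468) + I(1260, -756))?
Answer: -10153540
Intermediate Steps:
I(Y, r) = 2*Y*(-44 + Y) (I(Y, r) = (-44 + Y)*(2*Y) = 2*Y*(-44 + Y))
-4585641 - ((1460111 + 1043468) + I(1260, -756)) = -4585641 - ((1460111 + 1043468) + 2*1260*(-44 + 1260)) = -4585641 - (2503579 + 2*1260*1216) = -4585641 - (2503579 + 3064320) = -4585641 - 1*5567899 = -4585641 - 5567899 = -10153540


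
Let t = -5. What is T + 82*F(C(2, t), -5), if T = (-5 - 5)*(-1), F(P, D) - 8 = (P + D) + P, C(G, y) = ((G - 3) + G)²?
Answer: 420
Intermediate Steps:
C(G, y) = (-3 + 2*G)² (C(G, y) = ((-3 + G) + G)² = (-3 + 2*G)²)
F(P, D) = 8 + D + 2*P (F(P, D) = 8 + ((P + D) + P) = 8 + ((D + P) + P) = 8 + (D + 2*P) = 8 + D + 2*P)
T = 10 (T = -10*(-1) = 10)
T + 82*F(C(2, t), -5) = 10 + 82*(8 - 5 + 2*(-3 + 2*2)²) = 10 + 82*(8 - 5 + 2*(-3 + 4)²) = 10 + 82*(8 - 5 + 2*1²) = 10 + 82*(8 - 5 + 2*1) = 10 + 82*(8 - 5 + 2) = 10 + 82*5 = 10 + 410 = 420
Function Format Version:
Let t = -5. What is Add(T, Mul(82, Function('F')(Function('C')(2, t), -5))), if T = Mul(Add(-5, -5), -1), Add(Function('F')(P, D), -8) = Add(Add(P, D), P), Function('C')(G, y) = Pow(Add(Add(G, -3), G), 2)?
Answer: 420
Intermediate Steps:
Function('C')(G, y) = Pow(Add(-3, Mul(2, G)), 2) (Function('C')(G, y) = Pow(Add(Add(-3, G), G), 2) = Pow(Add(-3, Mul(2, G)), 2))
Function('F')(P, D) = Add(8, D, Mul(2, P)) (Function('F')(P, D) = Add(8, Add(Add(P, D), P)) = Add(8, Add(Add(D, P), P)) = Add(8, Add(D, Mul(2, P))) = Add(8, D, Mul(2, P)))
T = 10 (T = Mul(-10, -1) = 10)
Add(T, Mul(82, Function('F')(Function('C')(2, t), -5))) = Add(10, Mul(82, Add(8, -5, Mul(2, Pow(Add(-3, Mul(2, 2)), 2))))) = Add(10, Mul(82, Add(8, -5, Mul(2, Pow(Add(-3, 4), 2))))) = Add(10, Mul(82, Add(8, -5, Mul(2, Pow(1, 2))))) = Add(10, Mul(82, Add(8, -5, Mul(2, 1)))) = Add(10, Mul(82, Add(8, -5, 2))) = Add(10, Mul(82, 5)) = Add(10, 410) = 420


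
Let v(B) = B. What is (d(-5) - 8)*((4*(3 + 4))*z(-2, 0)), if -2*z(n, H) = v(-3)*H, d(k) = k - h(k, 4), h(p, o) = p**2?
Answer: 0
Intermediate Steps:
d(k) = k - k**2
z(n, H) = 3*H/2 (z(n, H) = -(-3)*H/2 = 3*H/2)
(d(-5) - 8)*((4*(3 + 4))*z(-2, 0)) = (-5*(1 - 1*(-5)) - 8)*((4*(3 + 4))*((3/2)*0)) = (-5*(1 + 5) - 8)*((4*7)*0) = (-5*6 - 8)*(28*0) = (-30 - 8)*0 = -38*0 = 0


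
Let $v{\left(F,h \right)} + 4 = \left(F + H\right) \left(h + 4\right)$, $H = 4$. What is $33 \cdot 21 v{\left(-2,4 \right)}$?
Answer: $8316$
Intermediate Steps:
$v{\left(F,h \right)} = -4 + \left(4 + F\right) \left(4 + h\right)$ ($v{\left(F,h \right)} = -4 + \left(F + 4\right) \left(h + 4\right) = -4 + \left(4 + F\right) \left(4 + h\right)$)
$33 \cdot 21 v{\left(-2,4 \right)} = 33 \cdot 21 \left(12 + 4 \left(-2\right) + 4 \cdot 4 - 8\right) = 693 \left(12 - 8 + 16 - 8\right) = 693 \cdot 12 = 8316$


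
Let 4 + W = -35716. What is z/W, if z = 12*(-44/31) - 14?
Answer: 481/553660 ≈ 0.00086876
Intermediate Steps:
W = -35720 (W = -4 - 35716 = -35720)
z = -962/31 (z = 12*(-44*1/31) - 14 = 12*(-44/31) - 14 = -528/31 - 14 = -962/31 ≈ -31.032)
z/W = -962/31/(-35720) = -962/31*(-1/35720) = 481/553660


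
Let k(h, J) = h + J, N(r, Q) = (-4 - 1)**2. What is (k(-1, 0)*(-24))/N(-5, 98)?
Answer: 24/25 ≈ 0.96000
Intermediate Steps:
N(r, Q) = 25 (N(r, Q) = (-5)**2 = 25)
k(h, J) = J + h
(k(-1, 0)*(-24))/N(-5, 98) = ((0 - 1)*(-24))/25 = -1*(-24)*(1/25) = 24*(1/25) = 24/25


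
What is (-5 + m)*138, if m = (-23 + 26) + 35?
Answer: 4554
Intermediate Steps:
m = 38 (m = 3 + 35 = 38)
(-5 + m)*138 = (-5 + 38)*138 = 33*138 = 4554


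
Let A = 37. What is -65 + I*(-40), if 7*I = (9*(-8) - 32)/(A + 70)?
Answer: -44525/749 ≈ -59.446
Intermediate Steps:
I = -104/749 (I = ((9*(-8) - 32)/(37 + 70))/7 = ((-72 - 32)/107)/7 = (-104*1/107)/7 = (1/7)*(-104/107) = -104/749 ≈ -0.13885)
-65 + I*(-40) = -65 - 104/749*(-40) = -65 + 4160/749 = -44525/749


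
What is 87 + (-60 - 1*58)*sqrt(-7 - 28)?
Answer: 87 - 118*I*sqrt(35) ≈ 87.0 - 698.1*I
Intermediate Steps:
87 + (-60 - 1*58)*sqrt(-7 - 28) = 87 + (-60 - 58)*sqrt(-35) = 87 - 118*I*sqrt(35)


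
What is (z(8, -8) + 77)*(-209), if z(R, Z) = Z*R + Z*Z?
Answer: -16093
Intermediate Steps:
z(R, Z) = Z² + R*Z (z(R, Z) = R*Z + Z² = Z² + R*Z)
(z(8, -8) + 77)*(-209) = (-8*(8 - 8) + 77)*(-209) = (-8*0 + 77)*(-209) = (0 + 77)*(-209) = 77*(-209) = -16093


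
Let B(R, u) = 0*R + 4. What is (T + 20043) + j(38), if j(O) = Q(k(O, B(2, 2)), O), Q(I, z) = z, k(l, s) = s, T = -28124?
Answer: -8043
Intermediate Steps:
B(R, u) = 4 (B(R, u) = 0 + 4 = 4)
j(O) = O
(T + 20043) + j(38) = (-28124 + 20043) + 38 = -8081 + 38 = -8043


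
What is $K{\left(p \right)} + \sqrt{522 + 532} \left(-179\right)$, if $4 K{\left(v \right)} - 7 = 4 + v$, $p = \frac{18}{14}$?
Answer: $\frac{43}{14} - 179 \sqrt{1054} \approx -5808.2$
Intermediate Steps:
$p = \frac{9}{7}$ ($p = 18 \cdot \frac{1}{14} = \frac{9}{7} \approx 1.2857$)
$K{\left(v \right)} = \frac{11}{4} + \frac{v}{4}$ ($K{\left(v \right)} = \frac{7}{4} + \frac{4 + v}{4} = \frac{7}{4} + \left(1 + \frac{v}{4}\right) = \frac{11}{4} + \frac{v}{4}$)
$K{\left(p \right)} + \sqrt{522 + 532} \left(-179\right) = \left(\frac{11}{4} + \frac{1}{4} \cdot \frac{9}{7}\right) + \sqrt{522 + 532} \left(-179\right) = \left(\frac{11}{4} + \frac{9}{28}\right) + \sqrt{1054} \left(-179\right) = \frac{43}{14} - 179 \sqrt{1054}$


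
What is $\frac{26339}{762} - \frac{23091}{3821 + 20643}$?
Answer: $\frac{313380977}{9320784} \approx 33.622$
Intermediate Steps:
$\frac{26339}{762} - \frac{23091}{3821 + 20643} = 26339 \cdot \frac{1}{762} - \frac{23091}{24464} = \frac{26339}{762} - \frac{23091}{24464} = \frac{313380977}{9320784}$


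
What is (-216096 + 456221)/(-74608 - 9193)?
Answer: -240125/83801 ≈ -2.8654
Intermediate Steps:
(-216096 + 456221)/(-74608 - 9193) = 240125/(-83801) = 240125*(-1/83801) = -240125/83801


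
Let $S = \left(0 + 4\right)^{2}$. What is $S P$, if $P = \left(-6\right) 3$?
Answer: $-288$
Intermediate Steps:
$P = -18$
$S = 16$ ($S = 4^{2} = 16$)
$S P = 16 \left(-18\right) = -288$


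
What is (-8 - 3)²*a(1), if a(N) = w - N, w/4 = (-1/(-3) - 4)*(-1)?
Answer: 4961/3 ≈ 1653.7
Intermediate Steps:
w = 44/3 (w = 4*((-1/(-3) - 4)*(-1)) = 4*((-1*(-⅓) - 4)*(-1)) = 4*((⅓ - 4)*(-1)) = 4*(-11/3*(-1)) = 4*(11/3) = 44/3 ≈ 14.667)
a(N) = 44/3 - N
(-8 - 3)²*a(1) = (-8 - 3)²*(44/3 - 1*1) = (-11)²*(44/3 - 1) = 121*(41/3) = 4961/3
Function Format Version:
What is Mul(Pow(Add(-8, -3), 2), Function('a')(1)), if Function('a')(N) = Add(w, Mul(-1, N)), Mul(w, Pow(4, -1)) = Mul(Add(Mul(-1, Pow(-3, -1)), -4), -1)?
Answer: Rational(4961, 3) ≈ 1653.7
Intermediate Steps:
w = Rational(44, 3) (w = Mul(4, Mul(Add(Mul(-1, Pow(-3, -1)), -4), -1)) = Mul(4, Mul(Add(Mul(-1, Rational(-1, 3)), -4), -1)) = Mul(4, Mul(Add(Rational(1, 3), -4), -1)) = Mul(4, Mul(Rational(-11, 3), -1)) = Mul(4, Rational(11, 3)) = Rational(44, 3) ≈ 14.667)
Function('a')(N) = Add(Rational(44, 3), Mul(-1, N))
Mul(Pow(Add(-8, -3), 2), Function('a')(1)) = Mul(Pow(Add(-8, -3), 2), Add(Rational(44, 3), Mul(-1, 1))) = Mul(Pow(-11, 2), Add(Rational(44, 3), -1)) = Mul(121, Rational(41, 3)) = Rational(4961, 3)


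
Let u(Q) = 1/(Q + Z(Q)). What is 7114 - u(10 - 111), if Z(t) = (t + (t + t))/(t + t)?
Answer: 1415688/199 ≈ 7114.0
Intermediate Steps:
Z(t) = 3/2 (Z(t) = (t + 2*t)/((2*t)) = (3*t)*(1/(2*t)) = 3/2)
u(Q) = 1/(3/2 + Q) (u(Q) = 1/(Q + 3/2) = 1/(3/2 + Q))
7114 - u(10 - 111) = 7114 - 2/(3 + 2*(10 - 111)) = 7114 - 2/(3 + 2*(-101)) = 7114 - 2/(3 - 202) = 7114 - 2/(-199) = 7114 - 2*(-1)/199 = 7114 - 1*(-2/199) = 7114 + 2/199 = 1415688/199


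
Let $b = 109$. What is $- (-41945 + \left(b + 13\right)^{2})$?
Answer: $27061$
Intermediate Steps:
$- (-41945 + \left(b + 13\right)^{2}) = - (-41945 + \left(109 + 13\right)^{2}) = - (-41945 + 122^{2}) = - (-41945 + 14884) = \left(-1\right) \left(-27061\right) = 27061$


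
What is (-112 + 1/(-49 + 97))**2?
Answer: 28890625/2304 ≈ 12539.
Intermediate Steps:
(-112 + 1/(-49 + 97))**2 = (-112 + 1/48)**2 = (-5375/48)**2 = 28890625/2304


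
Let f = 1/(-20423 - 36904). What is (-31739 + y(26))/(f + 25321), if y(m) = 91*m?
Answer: -1683865971/1451576966 ≈ -1.1600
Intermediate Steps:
f = -1/57327 (f = 1/(-57327) = -1/57327 ≈ -1.7444e-5)
(-31739 + y(26))/(f + 25321) = (-31739 + 91*26)/(-1/57327 + 25321) = (-31739 + 2366)/(1451576966/57327) = -29373*57327/1451576966 = -1683865971/1451576966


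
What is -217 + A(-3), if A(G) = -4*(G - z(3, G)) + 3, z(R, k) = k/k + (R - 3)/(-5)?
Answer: -198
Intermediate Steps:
z(R, k) = 8/5 - R/5 (z(R, k) = 1 + (-3 + R)*(-⅕) = 1 + (⅗ - R/5) = 8/5 - R/5)
A(G) = 7 - 4*G (A(G) = -4*(G - (8/5 - ⅕*3)) + 3 = -4*(G - (8/5 - ⅗)) + 3 = -4*(G - 1*1) + 3 = -4*(G - 1) + 3 = -4*(-1 + G) + 3 = (4 - 4*G) + 3 = 7 - 4*G)
-217 + A(-3) = -217 + (7 - 4*(-3)) = -217 + (7 + 12) = -217 + 19 = -198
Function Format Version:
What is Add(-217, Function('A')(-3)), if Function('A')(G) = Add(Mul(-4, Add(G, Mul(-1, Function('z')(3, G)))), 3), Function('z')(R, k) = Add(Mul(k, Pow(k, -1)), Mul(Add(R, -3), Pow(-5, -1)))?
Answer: -198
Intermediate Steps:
Function('z')(R, k) = Add(Rational(8, 5), Mul(Rational(-1, 5), R)) (Function('z')(R, k) = Add(1, Mul(Add(-3, R), Rational(-1, 5))) = Add(1, Add(Rational(3, 5), Mul(Rational(-1, 5), R))) = Add(Rational(8, 5), Mul(Rational(-1, 5), R)))
Function('A')(G) = Add(7, Mul(-4, G)) (Function('A')(G) = Add(Mul(-4, Add(G, Mul(-1, Add(Rational(8, 5), Mul(Rational(-1, 5), 3))))), 3) = Add(Mul(-4, Add(G, Mul(-1, Add(Rational(8, 5), Rational(-3, 5))))), 3) = Add(Mul(-4, Add(G, Mul(-1, 1))), 3) = Add(Mul(-4, Add(G, -1)), 3) = Add(Mul(-4, Add(-1, G)), 3) = Add(Add(4, Mul(-4, G)), 3) = Add(7, Mul(-4, G)))
Add(-217, Function('A')(-3)) = Add(-217, Add(7, Mul(-4, -3))) = Add(-217, Add(7, 12)) = Add(-217, 19) = -198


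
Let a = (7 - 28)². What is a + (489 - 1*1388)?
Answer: -458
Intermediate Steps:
a = 441 (a = (-21)² = 441)
a + (489 - 1*1388) = 441 + (489 - 1*1388) = 441 + (489 - 1388) = 441 - 899 = -458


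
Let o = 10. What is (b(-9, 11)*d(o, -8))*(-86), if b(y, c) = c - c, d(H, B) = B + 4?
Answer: 0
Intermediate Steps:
d(H, B) = 4 + B
b(y, c) = 0
(b(-9, 11)*d(o, -8))*(-86) = (0*(4 - 8))*(-86) = (0*(-4))*(-86) = 0*(-86) = 0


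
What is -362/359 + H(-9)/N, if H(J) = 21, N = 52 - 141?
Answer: -39757/31951 ≈ -1.2443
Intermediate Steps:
N = -89
-362/359 + H(-9)/N = -362/359 + 21/(-89) = -362*1/359 + 21*(-1/89) = -362/359 - 21/89 = -39757/31951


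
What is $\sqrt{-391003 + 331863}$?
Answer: $2 i \sqrt{14785} \approx 243.19 i$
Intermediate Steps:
$\sqrt{-391003 + 331863} = \sqrt{-59140} = 2 i \sqrt{14785}$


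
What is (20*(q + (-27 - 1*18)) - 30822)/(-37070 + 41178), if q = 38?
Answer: -15481/2054 ≈ -7.5370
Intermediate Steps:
(20*(q + (-27 - 1*18)) - 30822)/(-37070 + 41178) = (20*(38 + (-27 - 1*18)) - 30822)/(-37070 + 41178) = (20*(38 + (-27 - 18)) - 30822)/4108 = (20*(38 - 45) - 30822)*(1/4108) = (20*(-7) - 30822)*(1/4108) = (-140 - 30822)*(1/4108) = -30962*1/4108 = -15481/2054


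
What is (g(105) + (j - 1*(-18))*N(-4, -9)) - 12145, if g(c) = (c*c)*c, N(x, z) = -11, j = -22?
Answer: 1145524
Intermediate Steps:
g(c) = c**3 (g(c) = c**2*c = c**3)
(g(105) + (j - 1*(-18))*N(-4, -9)) - 12145 = (105**3 + (-22 - 1*(-18))*(-11)) - 12145 = (1157625 + (-22 + 18)*(-11)) - 12145 = (1157625 - 4*(-11)) - 12145 = (1157625 + 44) - 12145 = 1157669 - 12145 = 1145524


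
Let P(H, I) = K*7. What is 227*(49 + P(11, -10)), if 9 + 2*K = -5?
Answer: 0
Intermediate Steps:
K = -7 (K = -9/2 + (½)*(-5) = -9/2 - 5/2 = -7)
P(H, I) = -49 (P(H, I) = -7*7 = -49)
227*(49 + P(11, -10)) = 227*(49 - 49) = 227*0 = 0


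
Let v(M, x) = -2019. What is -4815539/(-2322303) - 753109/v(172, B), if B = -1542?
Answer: 586223287756/1562909919 ≈ 375.08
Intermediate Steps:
-4815539/(-2322303) - 753109/v(172, B) = -4815539/(-2322303) - 753109/(-2019) = -4815539*(-1/2322303) - 753109*(-1/2019) = 4815539/2322303 + 753109/2019 = 586223287756/1562909919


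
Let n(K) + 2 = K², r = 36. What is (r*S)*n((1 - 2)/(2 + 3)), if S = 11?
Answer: -19404/25 ≈ -776.16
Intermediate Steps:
n(K) = -2 + K²
(r*S)*n((1 - 2)/(2 + 3)) = (36*11)*(-2 + ((1 - 2)/(2 + 3))²) = 396*(-2 + (-1/5)²) = 396*(-2 + (-1*⅕)²) = 396*(-2 + (-⅕)²) = 396*(-2 + 1/25) = 396*(-49/25) = -19404/25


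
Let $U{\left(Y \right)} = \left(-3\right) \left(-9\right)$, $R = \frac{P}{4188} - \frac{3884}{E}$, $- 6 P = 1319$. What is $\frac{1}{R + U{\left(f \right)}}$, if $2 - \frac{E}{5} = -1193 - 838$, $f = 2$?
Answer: $\frac{255426120}{6785500453} \approx 0.037643$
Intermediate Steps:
$E = 10165$ ($E = 10 - 5 \left(-1193 - 838\right) = 10 - -10155 = 10 + 10155 = 10165$)
$P = - \frac{1319}{6}$ ($P = \left(- \frac{1}{6}\right) 1319 = - \frac{1319}{6} \approx -219.83$)
$R = - \frac{111004787}{255426120}$ ($R = - \frac{1319}{6 \cdot 4188} - \frac{3884}{10165} = \left(- \frac{1319}{6}\right) \frac{1}{4188} - \frac{3884}{10165} = - \frac{1319}{25128} - \frac{3884}{10165} = - \frac{111004787}{255426120} \approx -0.43459$)
$U{\left(Y \right)} = 27$
$\frac{1}{R + U{\left(f \right)}} = \frac{1}{- \frac{111004787}{255426120} + 27} = \frac{1}{\frac{6785500453}{255426120}} = \frac{255426120}{6785500453}$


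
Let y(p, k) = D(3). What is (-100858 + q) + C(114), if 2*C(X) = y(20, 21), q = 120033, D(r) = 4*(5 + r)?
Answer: 19191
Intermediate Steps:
D(r) = 20 + 4*r
y(p, k) = 32 (y(p, k) = 20 + 4*3 = 20 + 12 = 32)
C(X) = 16 (C(X) = (½)*32 = 16)
(-100858 + q) + C(114) = (-100858 + 120033) + 16 = 19175 + 16 = 19191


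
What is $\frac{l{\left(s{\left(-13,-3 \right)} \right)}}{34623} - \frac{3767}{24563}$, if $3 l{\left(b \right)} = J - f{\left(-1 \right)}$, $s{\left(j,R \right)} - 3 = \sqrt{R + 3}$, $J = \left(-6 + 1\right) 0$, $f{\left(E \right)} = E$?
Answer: $- \frac{391249960}{2551334247} \approx -0.15335$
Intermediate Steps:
$J = 0$ ($J = \left(-5\right) 0 = 0$)
$s{\left(j,R \right)} = 3 + \sqrt{3 + R}$ ($s{\left(j,R \right)} = 3 + \sqrt{R + 3} = 3 + \sqrt{3 + R}$)
$l{\left(b \right)} = \frac{1}{3}$ ($l{\left(b \right)} = \frac{0 - -1}{3} = \frac{0 + 1}{3} = \frac{1}{3} \cdot 1 = \frac{1}{3}$)
$\frac{l{\left(s{\left(-13,-3 \right)} \right)}}{34623} - \frac{3767}{24563} = \frac{1}{3 \cdot 34623} - \frac{3767}{24563} = \frac{1}{3} \cdot \frac{1}{34623} - \frac{3767}{24563} = \frac{1}{103869} - \frac{3767}{24563} = - \frac{391249960}{2551334247}$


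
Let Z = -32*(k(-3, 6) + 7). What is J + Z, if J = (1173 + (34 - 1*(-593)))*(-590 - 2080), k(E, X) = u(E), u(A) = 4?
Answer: -4806352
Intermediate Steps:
k(E, X) = 4
J = -4806000 (J = (1173 + (34 + 593))*(-2670) = (1173 + 627)*(-2670) = 1800*(-2670) = -4806000)
Z = -352 (Z = -32*(4 + 7) = -32*11 = -352)
J + Z = -4806000 - 352 = -4806352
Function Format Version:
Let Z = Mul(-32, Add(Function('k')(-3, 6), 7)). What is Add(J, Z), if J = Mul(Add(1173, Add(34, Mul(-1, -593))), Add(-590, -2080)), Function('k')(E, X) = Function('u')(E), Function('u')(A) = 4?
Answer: -4806352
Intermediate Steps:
Function('k')(E, X) = 4
J = -4806000 (J = Mul(Add(1173, Add(34, 593)), -2670) = Mul(Add(1173, 627), -2670) = Mul(1800, -2670) = -4806000)
Z = -352 (Z = Mul(-32, Add(4, 7)) = Mul(-32, 11) = -352)
Add(J, Z) = Add(-4806000, -352) = -4806352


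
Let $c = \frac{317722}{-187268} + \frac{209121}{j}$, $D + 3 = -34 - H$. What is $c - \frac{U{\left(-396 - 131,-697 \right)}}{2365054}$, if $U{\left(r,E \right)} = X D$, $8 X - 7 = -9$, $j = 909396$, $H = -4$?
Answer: $- \frac{49227424079334641}{33564209799525576} \approx -1.4667$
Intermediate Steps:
$X = - \frac{1}{4}$ ($X = \frac{7}{8} + \frac{1}{8} \left(-9\right) = \frac{7}{8} - \frac{9}{8} = - \frac{1}{4} \approx -0.25$)
$D = -33$ ($D = -3 - 30 = -33$)
$U{\left(r,E \right)} = \frac{33}{4}$ ($U{\left(r,E \right)} = \left(- \frac{1}{4}\right) \left(-33\right) = \frac{33}{4}$)
$c = - \frac{20814453707}{14191730844}$ ($c = \frac{317722}{-187268} + \frac{209121}{909396} = 317722 \left(- \frac{1}{187268}\right) + 209121 \cdot \frac{1}{909396} = - \frac{158861}{93634} + \frac{69707}{303132} = - \frac{20814453707}{14191730844} \approx -1.4667$)
$c - \frac{U{\left(-396 - 131,-697 \right)}}{2365054} = - \frac{20814453707}{14191730844} - \frac{33}{4 \cdot 2365054} = - \frac{20814453707}{14191730844} - \frac{33}{4} \cdot \frac{1}{2365054} = - \frac{20814453707}{14191730844} - \frac{33}{9460216} = - \frac{49227424079334641}{33564209799525576}$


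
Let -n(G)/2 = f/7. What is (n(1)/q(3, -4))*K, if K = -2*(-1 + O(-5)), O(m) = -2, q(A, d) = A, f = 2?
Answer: -8/7 ≈ -1.1429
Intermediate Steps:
K = 6 (K = -2*(-1 - 2) = -2*(-3) = 6)
n(G) = -4/7
(n(1)/q(3, -4))*K = -4/7/3*6 = -4/7*⅓*6 = -4/21*6 = -8/7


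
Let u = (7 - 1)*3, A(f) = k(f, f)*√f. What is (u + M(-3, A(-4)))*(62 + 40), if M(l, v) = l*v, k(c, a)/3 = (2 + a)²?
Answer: 1836 - 7344*I ≈ 1836.0 - 7344.0*I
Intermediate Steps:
k(c, a) = 3*(2 + a)²
A(f) = 3*√f*(2 + f)² (A(f) = (3*(2 + f)²)*√f = 3*√f*(2 + f)²)
u = 18 (u = 6*3 = 18)
(u + M(-3, A(-4)))*(62 + 40) = (18 - 9*√(-4)*(2 - 4)²)*(62 + 40) = (18 - 9*2*I*(-2)²)*102 = (18 - 9*2*I*4)*102 = (18 - 72*I)*102 = 1836 - 7344*I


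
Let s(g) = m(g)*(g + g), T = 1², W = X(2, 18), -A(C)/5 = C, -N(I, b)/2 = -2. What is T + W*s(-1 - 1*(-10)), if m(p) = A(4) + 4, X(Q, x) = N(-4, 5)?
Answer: -1151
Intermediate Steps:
N(I, b) = 4 (N(I, b) = -2*(-2) = 4)
A(C) = -5*C
X(Q, x) = 4
W = 4
m(p) = -16 (m(p) = -5*4 + 4 = -20 + 4 = -16)
T = 1
s(g) = -32*g (s(g) = -16*(g + g) = -32*g)
T + W*s(-1 - 1*(-10)) = 1 + 4*(-32*(-1 - 1*(-10))) = 1 + 4*(-32*(-1 + 10)) = 1 + 4*(-32*9) = 1 + 4*(-288) = 1 - 1152 = -1151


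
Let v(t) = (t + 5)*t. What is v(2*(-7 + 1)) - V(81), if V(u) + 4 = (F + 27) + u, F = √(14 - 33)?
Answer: -20 - I*√19 ≈ -20.0 - 4.3589*I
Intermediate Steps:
F = I*√19 (F = √(-19) = I*√19 ≈ 4.3589*I)
v(t) = t*(5 + t) (v(t) = (5 + t)*t = t*(5 + t))
V(u) = 23 + u + I*√19 (V(u) = -4 + ((I*√19 + 27) + u) = -4 + ((27 + I*√19) + u) = -4 + (27 + u + I*√19) = 23 + u + I*√19)
v(2*(-7 + 1)) - V(81) = (2*(-7 + 1))*(5 + 2*(-7 + 1)) - (23 + 81 + I*√19) = (2*(-6))*(5 + 2*(-6)) - (104 + I*√19) = -12*(5 - 12) + (-104 - I*√19) = -12*(-7) + (-104 - I*√19) = 84 + (-104 - I*√19) = -20 - I*√19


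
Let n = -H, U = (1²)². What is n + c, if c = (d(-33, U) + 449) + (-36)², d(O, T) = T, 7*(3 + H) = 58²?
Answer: 8879/7 ≈ 1268.4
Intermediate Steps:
H = 3343/7 (H = -3 + (⅐)*58² = -3 + (⅐)*3364 = -3 + 3364/7 = 3343/7 ≈ 477.57)
U = 1 (U = 1² = 1)
n = -3343/7 (n = -1*3343/7 = -3343/7 ≈ -477.57)
c = 1746 (c = (1 + 449) + (-36)² = 450 + 1296 = 1746)
n + c = -3343/7 + 1746 = 8879/7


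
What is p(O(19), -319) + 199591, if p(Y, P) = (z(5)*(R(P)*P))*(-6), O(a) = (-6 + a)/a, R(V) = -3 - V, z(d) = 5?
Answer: 3223711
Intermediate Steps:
O(a) = (-6 + a)/a
p(Y, P) = -30*P*(-3 - P) (p(Y, P) = (5*((-3 - P)*P))*(-6) = (5*(P*(-3 - P)))*(-6) = (5*P*(-3 - P))*(-6) = -30*P*(-3 - P))
p(O(19), -319) + 199591 = 30*(-319)*(3 - 319) + 199591 = 30*(-319)*(-316) + 199591 = 3024120 + 199591 = 3223711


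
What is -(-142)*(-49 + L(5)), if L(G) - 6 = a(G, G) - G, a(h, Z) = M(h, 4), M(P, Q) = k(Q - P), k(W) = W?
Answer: -6958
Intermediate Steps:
M(P, Q) = Q - P
a(h, Z) = 4 - h
L(G) = 10 - 2*G (L(G) = 6 + ((4 - G) - G) = 6 + (4 - 2*G) = 10 - 2*G)
-(-142)*(-49 + L(5)) = -(-142)*(-49 + (10 - 2*5)) = -(-142)*(-49 + (10 - 10)) = -(-142)*(-49 + 0) = -(-142)*(-49) = -1*6958 = -6958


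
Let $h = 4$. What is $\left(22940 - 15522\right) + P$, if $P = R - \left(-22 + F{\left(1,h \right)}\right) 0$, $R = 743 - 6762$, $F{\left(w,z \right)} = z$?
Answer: $1399$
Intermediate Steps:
$R = -6019$ ($R = 743 - 6762 = -6019$)
$P = -6019$ ($P = -6019 - \left(-22 + 4\right) 0 = -6019 - \left(-18\right) 0 = -6019 - 0 = -6019 + 0 = -6019$)
$\left(22940 - 15522\right) + P = \left(22940 - 15522\right) - 6019 = 7418 - 6019 = 1399$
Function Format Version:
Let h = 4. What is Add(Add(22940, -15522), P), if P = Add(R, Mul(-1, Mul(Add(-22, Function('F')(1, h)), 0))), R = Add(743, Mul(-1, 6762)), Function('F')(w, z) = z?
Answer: 1399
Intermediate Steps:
R = -6019 (R = Add(743, -6762) = -6019)
P = -6019 (P = Add(-6019, Mul(-1, Mul(Add(-22, 4), 0))) = Add(-6019, Mul(-1, Mul(-18, 0))) = Add(-6019, Mul(-1, 0)) = Add(-6019, 0) = -6019)
Add(Add(22940, -15522), P) = Add(Add(22940, -15522), -6019) = Add(7418, -6019) = 1399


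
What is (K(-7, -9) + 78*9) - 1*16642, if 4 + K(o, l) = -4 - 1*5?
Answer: -15953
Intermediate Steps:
K(o, l) = -13 (K(o, l) = -4 + (-4 - 1*5) = -4 + (-4 - 5) = -4 - 9 = -13)
(K(-7, -9) + 78*9) - 1*16642 = (-13 + 78*9) - 1*16642 = (-13 + 702) - 16642 = 689 - 16642 = -15953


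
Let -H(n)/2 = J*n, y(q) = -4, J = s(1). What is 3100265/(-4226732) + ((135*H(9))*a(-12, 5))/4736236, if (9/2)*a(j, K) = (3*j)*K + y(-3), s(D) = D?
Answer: -3565904652755/5004700065188 ≈ -0.71251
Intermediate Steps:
J = 1
H(n) = -2*n
a(j, K) = -8/9 + 2*K*j/3 (a(j, K) = 2*((3*j)*K - 4)/9 = 2*(3*K*j - 4)/9 = 2*(-4 + 3*K*j)/9 = -8/9 + 2*K*j/3)
3100265/(-4226732) + ((135*H(9))*a(-12, 5))/4736236 = 3100265/(-4226732) + ((135*(-2*9))*(-8/9 + (⅔)*5*(-12)))/4736236 = 3100265*(-1/4226732) + ((135*(-18))*(-8/9 - 40))*(1/4736236) = -3100265/4226732 - 2430*(-368/9)*(1/4736236) = -3100265/4226732 + 99360*(1/4736236) = -3100265/4226732 + 24840/1184059 = -3565904652755/5004700065188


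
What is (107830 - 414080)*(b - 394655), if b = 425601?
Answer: -9477212500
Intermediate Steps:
(107830 - 414080)*(b - 394655) = (107830 - 414080)*(425601 - 394655) = -306250*30946 = -9477212500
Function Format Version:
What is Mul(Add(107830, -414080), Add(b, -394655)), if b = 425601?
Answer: -9477212500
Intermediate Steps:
Mul(Add(107830, -414080), Add(b, -394655)) = Mul(Add(107830, -414080), Add(425601, -394655)) = Mul(-306250, 30946) = -9477212500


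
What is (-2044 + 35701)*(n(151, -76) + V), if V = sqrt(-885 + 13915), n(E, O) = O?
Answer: -2557932 + 33657*sqrt(13030) ≈ 1.2840e+6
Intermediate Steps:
V = sqrt(13030) ≈ 114.15
(-2044 + 35701)*(n(151, -76) + V) = (-2044 + 35701)*(-76 + sqrt(13030)) = 33657*(-76 + sqrt(13030)) = -2557932 + 33657*sqrt(13030)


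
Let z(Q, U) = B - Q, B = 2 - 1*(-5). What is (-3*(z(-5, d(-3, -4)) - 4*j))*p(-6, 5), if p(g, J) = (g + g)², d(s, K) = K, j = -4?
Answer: -12096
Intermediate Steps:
B = 7 (B = 2 + 5 = 7)
p(g, J) = 4*g² (p(g, J) = (2*g)² = 4*g²)
z(Q, U) = 7 - Q
(-3*(z(-5, d(-3, -4)) - 4*j))*p(-6, 5) = (-3*((7 - 1*(-5)) - 4*(-4)))*(4*(-6)²) = (-3*((7 + 5) + 16))*(4*36) = -3*(12 + 16)*144 = -3*28*144 = -84*144 = -12096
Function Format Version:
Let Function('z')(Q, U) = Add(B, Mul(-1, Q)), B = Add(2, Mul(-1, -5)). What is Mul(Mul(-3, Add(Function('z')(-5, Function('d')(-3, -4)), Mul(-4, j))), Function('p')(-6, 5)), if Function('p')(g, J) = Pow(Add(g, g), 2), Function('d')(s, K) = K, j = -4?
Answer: -12096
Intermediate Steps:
B = 7 (B = Add(2, 5) = 7)
Function('p')(g, J) = Mul(4, Pow(g, 2)) (Function('p')(g, J) = Pow(Mul(2, g), 2) = Mul(4, Pow(g, 2)))
Function('z')(Q, U) = Add(7, Mul(-1, Q))
Mul(Mul(-3, Add(Function('z')(-5, Function('d')(-3, -4)), Mul(-4, j))), Function('p')(-6, 5)) = Mul(Mul(-3, Add(Add(7, Mul(-1, -5)), Mul(-4, -4))), Mul(4, Pow(-6, 2))) = Mul(Mul(-3, Add(Add(7, 5), 16)), Mul(4, 36)) = Mul(Mul(-3, Add(12, 16)), 144) = Mul(Mul(-3, 28), 144) = Mul(-84, 144) = -12096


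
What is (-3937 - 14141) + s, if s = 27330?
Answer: 9252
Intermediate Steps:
(-3937 - 14141) + s = (-3937 - 14141) + 27330 = -18078 + 27330 = 9252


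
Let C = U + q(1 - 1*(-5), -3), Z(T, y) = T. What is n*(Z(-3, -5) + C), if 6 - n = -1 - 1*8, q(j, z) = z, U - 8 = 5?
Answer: 105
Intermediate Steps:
U = 13 (U = 8 + 5 = 13)
n = 15 (n = 6 - (-1 - 1*8) = 6 - (-1 - 8) = 6 - 1*(-9) = 6 + 9 = 15)
C = 10 (C = 13 - 3 = 10)
n*(Z(-3, -5) + C) = 15*(-3 + 10) = 15*7 = 105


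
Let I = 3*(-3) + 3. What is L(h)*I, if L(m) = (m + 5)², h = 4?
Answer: -486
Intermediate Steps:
I = -6 (I = -9 + 3 = -6)
L(m) = (5 + m)²
L(h)*I = (5 + 4)²*(-6) = 9²*(-6) = 81*(-6) = -486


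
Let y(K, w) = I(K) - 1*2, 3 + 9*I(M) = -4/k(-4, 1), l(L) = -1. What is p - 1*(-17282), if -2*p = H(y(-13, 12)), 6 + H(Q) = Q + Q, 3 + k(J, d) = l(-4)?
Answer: 155585/9 ≈ 17287.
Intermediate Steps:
k(J, d) = -4 (k(J, d) = -3 - 1 = -4)
I(M) = -2/9 (I(M) = -⅓ + (-4/(-4))/9 = -⅓ + (-4*(-¼))/9 = -⅓ + (⅑)*1 = -⅓ + ⅑ = -2/9)
y(K, w) = -20/9 (y(K, w) = -2/9 - 1*2 = -2/9 - 2 = -20/9)
H(Q) = -6 + 2*Q (H(Q) = -6 + (Q + Q) = -6 + 2*Q)
p = 47/9 (p = -(-6 + 2*(-20/9))/2 = -(-6 - 40/9)/2 = -½*(-94/9) = 47/9 ≈ 5.2222)
p - 1*(-17282) = 47/9 - 1*(-17282) = 47/9 + 17282 = 155585/9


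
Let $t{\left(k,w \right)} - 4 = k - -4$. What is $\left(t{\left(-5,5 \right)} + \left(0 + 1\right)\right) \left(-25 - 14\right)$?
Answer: $-156$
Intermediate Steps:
$t{\left(k,w \right)} = 8 + k$ ($t{\left(k,w \right)} = 4 + \left(k - -4\right) = 4 + \left(k + 4\right) = 4 + \left(4 + k\right) = 8 + k$)
$\left(t{\left(-5,5 \right)} + \left(0 + 1\right)\right) \left(-25 - 14\right) = \left(\left(8 - 5\right) + \left(0 + 1\right)\right) \left(-25 - 14\right) = \left(3 + 1\right) \left(-25 - 14\right) = 4 \left(-39\right) = -156$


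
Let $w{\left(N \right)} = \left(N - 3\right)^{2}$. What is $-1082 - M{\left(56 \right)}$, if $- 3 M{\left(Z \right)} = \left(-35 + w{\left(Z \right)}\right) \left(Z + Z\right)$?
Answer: $\frac{307442}{3} \approx 1.0248 \cdot 10^{5}$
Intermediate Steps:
$w{\left(N \right)} = \left(-3 + N\right)^{2}$
$M{\left(Z \right)} = - \frac{2 Z \left(-35 + \left(-3 + Z\right)^{2}\right)}{3}$ ($M{\left(Z \right)} = - \frac{\left(-35 + \left(-3 + Z\right)^{2}\right) \left(Z + Z\right)}{3} = - \frac{\left(-35 + \left(-3 + Z\right)^{2}\right) 2 Z}{3} = - \frac{2 Z \left(-35 + \left(-3 + Z\right)^{2}\right)}{3}$)
$-1082 - M{\left(56 \right)} = -1082 - \left(- \frac{2}{3}\right) 56 \left(-35 + \left(-3 + 56\right)^{2}\right) = -1082 - \left(- \frac{2}{3}\right) 56 \left(-35 + 53^{2}\right) = -1082 - \left(- \frac{2}{3}\right) 56 \left(-35 + 2809\right) = -1082 - \left(- \frac{2}{3}\right) 56 \cdot 2774 = -1082 - - \frac{310688}{3} = -1082 + \frac{310688}{3} = \frac{307442}{3}$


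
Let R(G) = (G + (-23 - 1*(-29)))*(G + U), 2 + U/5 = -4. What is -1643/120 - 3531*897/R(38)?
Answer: -4325627/480 ≈ -9011.7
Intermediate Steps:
U = -30 (U = -10 + 5*(-4) = -10 - 20 = -30)
R(G) = (-30 + G)*(6 + G) (R(G) = (G + (-23 - 1*(-29)))*(G - 30) = (G + (-23 + 29))*(-30 + G) = (G + 6)*(-30 + G) = (6 + G)*(-30 + G) = (-30 + G)*(6 + G))
-1643/120 - 3531*897/R(38) = -1643/120 - 3531*897/(-180 + 38² - 24*38) = -1643*1/120 - 3531*897/(-180 + 1444 - 912) = -1643/120 - 3531/(352*(1/897)) = -1643/120 - 3531/352/897 = -1643/120 - 3531*897/352 = -1643/120 - 287937/32 = -4325627/480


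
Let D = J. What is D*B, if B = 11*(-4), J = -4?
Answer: 176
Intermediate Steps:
D = -4
B = -44
D*B = -4*(-44) = 176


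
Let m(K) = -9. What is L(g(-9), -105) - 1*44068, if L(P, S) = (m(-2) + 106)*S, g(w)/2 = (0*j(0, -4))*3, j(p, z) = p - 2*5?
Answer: -54253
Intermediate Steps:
j(p, z) = -10 + p (j(p, z) = p - 10 = -10 + p)
g(w) = 0 (g(w) = 2*((0*(-10 + 0))*3) = 2*((0*(-10))*3) = 2*(0*3) = 2*0 = 0)
L(P, S) = 97*S (L(P, S) = (-9 + 106)*S = 97*S)
L(g(-9), -105) - 1*44068 = 97*(-105) - 1*44068 = -10185 - 44068 = -54253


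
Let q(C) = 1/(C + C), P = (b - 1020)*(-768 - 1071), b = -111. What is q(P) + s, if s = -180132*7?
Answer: -5245214351831/4159818 ≈ -1.2609e+6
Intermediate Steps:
P = 2079909 (P = (-111 - 1020)*(-768 - 1071) = -1131*(-1839) = 2079909)
q(C) = 1/(2*C)
s = -1260924
q(P) + s = (1/2)/2079909 - 1260924 = (1/2)*(1/2079909) - 1260924 = 1/4159818 - 1260924 = -5245214351831/4159818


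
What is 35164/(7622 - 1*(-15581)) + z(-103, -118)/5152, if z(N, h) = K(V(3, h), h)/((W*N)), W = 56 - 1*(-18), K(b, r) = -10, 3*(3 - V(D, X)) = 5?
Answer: 690419656623/455574013216 ≈ 1.5155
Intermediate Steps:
V(D, X) = 4/3 (V(D, X) = 3 - ⅓*5 = 3 - 5/3 = 4/3)
W = 74 (W = 56 + 18 = 74)
z(N, h) = -5/(37*N) (z(N, h) = -10*1/(74*N) = -5/(37*N))
35164/(7622 - 1*(-15581)) + z(-103, -118)/5152 = 35164/(7622 - 1*(-15581)) - 5/37/(-103)/5152 = 35164/(7622 + 15581) - 5/37*(-1/103)*(1/5152) = 35164/23203 + (5/3811)*(1/5152) = 35164*(1/23203) + 5/19634272 = 35164/23203 + 5/19634272 = 690419656623/455574013216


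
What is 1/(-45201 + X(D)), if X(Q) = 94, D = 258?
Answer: -1/45107 ≈ -2.2169e-5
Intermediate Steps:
1/(-45201 + X(D)) = 1/(-45201 + 94) = 1/(-45107) = -1/45107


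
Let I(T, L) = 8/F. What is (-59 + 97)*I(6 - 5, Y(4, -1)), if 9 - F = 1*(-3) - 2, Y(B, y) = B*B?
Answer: 152/7 ≈ 21.714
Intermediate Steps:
Y(B, y) = B**2
F = 14 (F = 9 - (1*(-3) - 2) = 9 - (-3 - 2) = 9 - 1*(-5) = 9 + 5 = 14)
I(T, L) = 4/7 (I(T, L) = 8/14 = 8*(1/14) = 4/7)
(-59 + 97)*I(6 - 5, Y(4, -1)) = (-59 + 97)*(4/7) = 38*(4/7) = 152/7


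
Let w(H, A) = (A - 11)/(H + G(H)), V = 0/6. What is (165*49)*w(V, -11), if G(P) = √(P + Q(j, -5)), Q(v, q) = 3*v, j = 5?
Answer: -11858*√15 ≈ -45926.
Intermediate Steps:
G(P) = √(15 + P) (G(P) = √(P + 3*5) = √(P + 15) = √(15 + P))
V = 0 (V = 0*(⅙) = 0)
w(H, A) = (-11 + A)/(H + √(15 + H)) (w(H, A) = (A - 11)/(H + √(15 + H)) = (-11 + A)/(H + √(15 + H)))
(165*49)*w(V, -11) = (165*49)*((-11 - 11)/(0 + √(15 + 0))) = 8085*(-22/(0 + √15)) = 8085*(-22/√15) = 8085*((√15/15)*(-22)) = 8085*(-22*√15/15) = -11858*√15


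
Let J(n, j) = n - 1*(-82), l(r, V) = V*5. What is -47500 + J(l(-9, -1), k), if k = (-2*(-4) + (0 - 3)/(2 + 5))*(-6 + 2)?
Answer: -47423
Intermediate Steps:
l(r, V) = 5*V
k = -212/7 (k = (8 - 3/7)*(-4) = (53/7)*(-4) = -212/7 ≈ -30.286)
J(n, j) = 82 + n (J(n, j) = n + 82 = 82 + n)
-47500 + J(l(-9, -1), k) = -47500 + (82 + 5*(-1)) = -47500 + (82 - 5) = -47500 + 77 = -47423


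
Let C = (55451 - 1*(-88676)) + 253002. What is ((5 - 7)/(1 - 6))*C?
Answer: 794258/5 ≈ 1.5885e+5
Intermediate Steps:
C = 397129 (C = (55451 + 88676) + 253002 = 144127 + 253002 = 397129)
((5 - 7)/(1 - 6))*C = ((5 - 7)/(1 - 6))*397129 = -2/(-5)*397129 = -2*(-⅕)*397129 = (⅖)*397129 = 794258/5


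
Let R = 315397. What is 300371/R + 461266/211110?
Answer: 104446617206/33291730335 ≈ 3.1373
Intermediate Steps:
300371/R + 461266/211110 = 300371/315397 + 461266/211110 = 300371*(1/315397) + 461266*(1/211110) = 300371/315397 + 230633/105555 = 104446617206/33291730335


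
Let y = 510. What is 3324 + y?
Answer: 3834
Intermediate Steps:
3324 + y = 3324 + 510 = 3834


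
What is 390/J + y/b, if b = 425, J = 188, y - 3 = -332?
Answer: 51949/39950 ≈ 1.3004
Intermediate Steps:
y = -329 (y = 3 - 332 = -329)
390/J + y/b = 390/188 - 329/425 = 390*(1/188) - 329*1/425 = 195/94 - 329/425 = 51949/39950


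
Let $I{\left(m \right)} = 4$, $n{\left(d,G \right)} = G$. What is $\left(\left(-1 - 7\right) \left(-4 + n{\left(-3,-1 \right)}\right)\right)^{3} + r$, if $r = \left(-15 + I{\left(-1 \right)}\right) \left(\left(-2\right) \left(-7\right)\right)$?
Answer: $63846$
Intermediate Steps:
$r = -154$ ($r = \left(-15 + 4\right) \left(\left(-2\right) \left(-7\right)\right) = \left(-11\right) 14 = -154$)
$\left(\left(-1 - 7\right) \left(-4 + n{\left(-3,-1 \right)}\right)\right)^{3} + r = \left(\left(-1 - 7\right) \left(-4 - 1\right)\right)^{3} - 154 = \left(\left(-8\right) \left(-5\right)\right)^{3} - 154 = 40^{3} - 154 = 64000 - 154 = 63846$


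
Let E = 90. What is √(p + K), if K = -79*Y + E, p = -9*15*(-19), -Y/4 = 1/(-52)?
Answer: 2*√111917/13 ≈ 51.468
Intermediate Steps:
Y = 1/13 (Y = -4/(-52) = -4*(-1/52) = 1/13 ≈ 0.076923)
p = 2565 (p = -135*(-19) = 2565)
K = 1091/13 (K = -79*1/13 + 90 = -79/13 + 90 = 1091/13 ≈ 83.923)
√(p + K) = √(2565 + 1091/13) = √(34436/13) = 2*√111917/13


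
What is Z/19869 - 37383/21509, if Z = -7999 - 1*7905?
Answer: -1084841963/427362321 ≈ -2.5385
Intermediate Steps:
Z = -15904 (Z = -7999 - 7905 = -15904)
Z/19869 - 37383/21509 = -15904/19869 - 37383/21509 = -1084841963/427362321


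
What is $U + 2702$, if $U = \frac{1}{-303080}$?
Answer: $\frac{818922159}{303080} \approx 2702.0$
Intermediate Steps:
$U = - \frac{1}{303080} \approx -3.2995 \cdot 10^{-6}$
$U + 2702 = - \frac{1}{303080} + 2702 = \frac{818922159}{303080}$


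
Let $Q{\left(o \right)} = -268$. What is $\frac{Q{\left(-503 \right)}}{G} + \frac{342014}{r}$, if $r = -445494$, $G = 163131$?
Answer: $- \frac{9318746371}{12112313619} \approx -0.76936$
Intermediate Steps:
$\frac{Q{\left(-503 \right)}}{G} + \frac{342014}{r} = - \frac{268}{163131} + \frac{342014}{-445494} = \left(-268\right) \frac{1}{163131} + 342014 \left(- \frac{1}{445494}\right) = - \frac{268}{163131} - \frac{171007}{222747} = - \frac{9318746371}{12112313619}$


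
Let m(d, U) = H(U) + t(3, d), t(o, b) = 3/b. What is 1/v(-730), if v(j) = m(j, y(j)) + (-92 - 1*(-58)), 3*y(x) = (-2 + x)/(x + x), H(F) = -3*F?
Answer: -730/25189 ≈ -0.028981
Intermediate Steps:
y(x) = (-2 + x)/(6*x) (y(x) = ((-2 + x)/(x + x))/3 = ((-2 + x)/((2*x)))/3 = ((-2 + x)*(1/(2*x)))/3 = ((-2 + x)/(2*x))/3 = (-2 + x)/(6*x))
m(d, U) = -3*U + 3/d
v(j) = -34 + 3/j - (-2 + j)/(2*j) (v(j) = (-(-2 + j)/(2*j) + 3/j) + (-92 - 1*(-58)) = (-(-2 + j)/(2*j) + 3/j) + (-92 + 58) = (3/j - (-2 + j)/(2*j)) - 34 = -34 + 3/j - (-2 + j)/(2*j))
1/v(-730) = 1/(-69/2 + 4/(-730)) = 1/(-69/2 + 4*(-1/730)) = 1/(-69/2 - 2/365) = 1/(-25189/730) = -730/25189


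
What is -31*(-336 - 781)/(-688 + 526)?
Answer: -34627/162 ≈ -213.75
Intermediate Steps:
-31*(-336 - 781)/(-688 + 526) = -(-34627)/(-162) = -(-34627)*(-1)/162 = -31*1117/162 = -34627/162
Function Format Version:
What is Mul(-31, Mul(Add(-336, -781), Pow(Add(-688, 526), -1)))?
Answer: Rational(-34627, 162) ≈ -213.75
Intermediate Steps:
Mul(-31, Mul(Add(-336, -781), Pow(Add(-688, 526), -1))) = Mul(-31, Mul(-1117, Pow(-162, -1))) = Mul(-31, Mul(-1117, Rational(-1, 162))) = Mul(-31, Rational(1117, 162)) = Rational(-34627, 162)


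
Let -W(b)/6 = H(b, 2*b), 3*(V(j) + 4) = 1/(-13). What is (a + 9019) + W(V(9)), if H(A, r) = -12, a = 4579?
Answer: 13670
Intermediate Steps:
V(j) = -157/39 (V(j) = -4 + (1/(-13))/3 = -4 + (1*(-1/13))/3 = -4 + (1/3)*(-1/13) = -4 - 1/39 = -157/39)
W(b) = 72 (W(b) = -6*(-12) = 72)
(a + 9019) + W(V(9)) = (4579 + 9019) + 72 = 13598 + 72 = 13670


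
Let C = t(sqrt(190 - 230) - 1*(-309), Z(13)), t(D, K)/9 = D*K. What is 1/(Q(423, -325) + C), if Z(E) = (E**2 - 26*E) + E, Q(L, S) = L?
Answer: I/(9*(-48157*I + 312*sqrt(10))) ≈ -2.3063e-6 + 4.7251e-8*I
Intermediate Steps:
Z(E) = E**2 - 25*E
t(D, K) = 9*D*K (t(D, K) = 9*(D*K) = 9*D*K)
C = -433836 - 2808*I*sqrt(10) (C = 9*(sqrt(190 - 230) - 1*(-309))*(13*(-25 + 13)) = 9*(sqrt(-40) + 309)*(13*(-12)) = 9*(2*I*sqrt(10) + 309)*(-156) = 9*(309 + 2*I*sqrt(10))*(-156) = -433836 - 2808*I*sqrt(10) ≈ -4.3384e+5 - 8879.7*I)
1/(Q(423, -325) + C) = 1/(423 + (-433836 - 2808*I*sqrt(10))) = 1/(-433413 - 2808*I*sqrt(10))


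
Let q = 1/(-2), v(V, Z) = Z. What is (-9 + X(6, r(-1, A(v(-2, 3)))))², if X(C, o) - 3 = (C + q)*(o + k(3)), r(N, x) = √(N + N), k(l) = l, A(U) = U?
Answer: 199/4 + 231*I*√2/2 ≈ 49.75 + 163.34*I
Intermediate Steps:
r(N, x) = √2*√N (r(N, x) = √(2*N) = √2*√N)
q = -½ ≈ -0.50000
X(C, o) = 3 + (3 + o)*(-½ + C) (X(C, o) = 3 + (C - ½)*(o + 3) = 3 + (-½ + C)*(3 + o) = 3 + (3 + o)*(-½ + C))
(-9 + X(6, r(-1, A(v(-2, 3)))))² = (-9 + (3/2 + 3*6 - √2*√(-1)/2 + 6*(√2*√(-1))))² = (-9 + (3/2 + 18 - √2*I/2 + 6*(√2*I)))² = (-9 + (3/2 + 18 - I*√2/2 + 6*(I*√2)))² = (-9 + (3/2 + 18 - I*√2/2 + 6*I*√2))² = (-9 + (39/2 + 11*I*√2/2))² = (21/2 + 11*I*√2/2)²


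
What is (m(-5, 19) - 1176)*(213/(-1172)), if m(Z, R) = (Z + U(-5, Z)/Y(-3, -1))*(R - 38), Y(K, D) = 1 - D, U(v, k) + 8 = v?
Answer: 407895/2344 ≈ 174.02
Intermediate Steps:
U(v, k) = -8 + v
m(Z, R) = (-38 + R)*(-13/2 + Z) (m(Z, R) = (Z + (-8 - 5)/(1 - 1*(-1)))*(R - 38) = (Z - 13/(1 + 1))*(-38 + R) = (Z - 13/2)*(-38 + R) = (-13/2 + Z)*(-38 + R) = (-38 + R)*(-13/2 + Z))
(m(-5, 19) - 1176)*(213/(-1172)) = ((247 - 13/2*19 - 5*(-38 + 19)) - 1176)*(213/(-1172)) = ((247 - 247/2 - 5*(-19)) - 1176)*(213*(-1/1172)) = ((247 - 247/2 + 95) - 1176)*(-213/1172) = (437/2 - 1176)*(-213/1172) = -1915/2*(-213/1172) = 407895/2344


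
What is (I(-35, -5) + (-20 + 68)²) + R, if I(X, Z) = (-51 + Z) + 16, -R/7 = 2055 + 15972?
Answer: -123925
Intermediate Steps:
R = -126189 (R = -7*(2055 + 15972) = -7*18027 = -126189)
I(X, Z) = -35 + Z
(I(-35, -5) + (-20 + 68)²) + R = ((-35 - 5) + (-20 + 68)²) - 126189 = (-40 + 48²) - 126189 = (-40 + 2304) - 126189 = 2264 - 126189 = -123925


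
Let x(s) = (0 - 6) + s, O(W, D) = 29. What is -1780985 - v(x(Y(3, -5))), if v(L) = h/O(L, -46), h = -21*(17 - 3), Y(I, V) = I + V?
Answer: -51648271/29 ≈ -1.7810e+6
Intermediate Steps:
h = -294 (h = -21*14 = -294)
x(s) = -6 + s
v(L) = -294/29
-1780985 - v(x(Y(3, -5))) = -1780985 - 1*(-294/29) = -1780985 + 294/29 = -51648271/29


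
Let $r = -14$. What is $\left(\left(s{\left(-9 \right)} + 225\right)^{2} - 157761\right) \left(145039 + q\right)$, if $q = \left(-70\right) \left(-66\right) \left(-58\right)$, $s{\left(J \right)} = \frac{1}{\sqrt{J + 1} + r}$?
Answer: $\frac{122921 \left(6000516 \sqrt{2} + 20147867 i\right)}{4 \left(14 \sqrt{2} + 47 i\right)} \approx 1.3173 \cdot 10^{10} + 7.6669 \cdot 10^{5} i$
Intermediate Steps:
$s{\left(J \right)} = \frac{1}{-14 + \sqrt{1 + J}}$ ($s{\left(J \right)} = \frac{1}{\sqrt{J + 1} - 14} = \frac{1}{\sqrt{1 + J} - 14} = \frac{1}{-14 + \sqrt{1 + J}}$)
$q = -267960$ ($q = 4620 \left(-58\right) = -267960$)
$\left(\left(s{\left(-9 \right)} + 225\right)^{2} - 157761\right) \left(145039 + q\right) = \left(\left(\frac{1}{-14 + \sqrt{1 - 9}} + 225\right)^{2} - 157761\right) \left(145039 - 267960\right) = \left(\left(\frac{1}{-14 + \sqrt{-8}} + 225\right)^{2} - 157761\right) \left(-122921\right) = \left(\left(\frac{1}{-14 + 2 i \sqrt{2}} + 225\right)^{2} - 157761\right) \left(-122921\right) = \left(\left(225 + \frac{1}{-14 + 2 i \sqrt{2}}\right)^{2} - 157761\right) \left(-122921\right) = \left(-157761 + \left(225 + \frac{1}{-14 + 2 i \sqrt{2}}\right)^{2}\right) \left(-122921\right) = 19392139881 - 122921 \left(225 + \frac{1}{-14 + 2 i \sqrt{2}}\right)^{2}$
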